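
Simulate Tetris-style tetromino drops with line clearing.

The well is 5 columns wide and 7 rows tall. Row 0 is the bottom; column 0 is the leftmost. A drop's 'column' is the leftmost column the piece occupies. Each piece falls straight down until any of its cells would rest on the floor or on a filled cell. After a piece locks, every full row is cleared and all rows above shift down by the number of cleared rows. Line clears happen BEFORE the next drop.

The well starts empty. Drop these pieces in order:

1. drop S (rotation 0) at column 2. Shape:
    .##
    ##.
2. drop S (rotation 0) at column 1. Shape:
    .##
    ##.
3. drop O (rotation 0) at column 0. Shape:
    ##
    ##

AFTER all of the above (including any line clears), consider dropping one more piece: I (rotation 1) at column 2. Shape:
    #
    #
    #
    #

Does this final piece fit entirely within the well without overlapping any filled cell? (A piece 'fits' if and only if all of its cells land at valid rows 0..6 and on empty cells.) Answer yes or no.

Answer: yes

Derivation:
Drop 1: S rot0 at col 2 lands with bottom-row=0; cleared 0 line(s) (total 0); column heights now [0 0 1 2 2], max=2
Drop 2: S rot0 at col 1 lands with bottom-row=1; cleared 0 line(s) (total 0); column heights now [0 2 3 3 2], max=3
Drop 3: O rot0 at col 0 lands with bottom-row=2; cleared 0 line(s) (total 0); column heights now [4 4 3 3 2], max=4
Test piece I rot1 at col 2 (width 1): heights before test = [4 4 3 3 2]; fits = True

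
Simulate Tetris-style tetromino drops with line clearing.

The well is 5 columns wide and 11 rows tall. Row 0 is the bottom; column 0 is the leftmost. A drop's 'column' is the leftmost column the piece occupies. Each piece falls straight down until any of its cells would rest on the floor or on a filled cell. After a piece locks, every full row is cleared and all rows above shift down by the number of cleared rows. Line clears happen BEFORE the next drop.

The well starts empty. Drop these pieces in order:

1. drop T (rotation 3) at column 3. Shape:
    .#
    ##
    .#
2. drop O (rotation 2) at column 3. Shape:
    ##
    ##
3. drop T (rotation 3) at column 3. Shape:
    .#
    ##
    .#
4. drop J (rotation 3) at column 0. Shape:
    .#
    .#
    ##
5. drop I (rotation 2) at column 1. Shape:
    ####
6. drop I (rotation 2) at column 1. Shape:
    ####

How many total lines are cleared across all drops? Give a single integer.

Answer: 0

Derivation:
Drop 1: T rot3 at col 3 lands with bottom-row=0; cleared 0 line(s) (total 0); column heights now [0 0 0 2 3], max=3
Drop 2: O rot2 at col 3 lands with bottom-row=3; cleared 0 line(s) (total 0); column heights now [0 0 0 5 5], max=5
Drop 3: T rot3 at col 3 lands with bottom-row=5; cleared 0 line(s) (total 0); column heights now [0 0 0 7 8], max=8
Drop 4: J rot3 at col 0 lands with bottom-row=0; cleared 0 line(s) (total 0); column heights now [1 3 0 7 8], max=8
Drop 5: I rot2 at col 1 lands with bottom-row=8; cleared 0 line(s) (total 0); column heights now [1 9 9 9 9], max=9
Drop 6: I rot2 at col 1 lands with bottom-row=9; cleared 0 line(s) (total 0); column heights now [1 10 10 10 10], max=10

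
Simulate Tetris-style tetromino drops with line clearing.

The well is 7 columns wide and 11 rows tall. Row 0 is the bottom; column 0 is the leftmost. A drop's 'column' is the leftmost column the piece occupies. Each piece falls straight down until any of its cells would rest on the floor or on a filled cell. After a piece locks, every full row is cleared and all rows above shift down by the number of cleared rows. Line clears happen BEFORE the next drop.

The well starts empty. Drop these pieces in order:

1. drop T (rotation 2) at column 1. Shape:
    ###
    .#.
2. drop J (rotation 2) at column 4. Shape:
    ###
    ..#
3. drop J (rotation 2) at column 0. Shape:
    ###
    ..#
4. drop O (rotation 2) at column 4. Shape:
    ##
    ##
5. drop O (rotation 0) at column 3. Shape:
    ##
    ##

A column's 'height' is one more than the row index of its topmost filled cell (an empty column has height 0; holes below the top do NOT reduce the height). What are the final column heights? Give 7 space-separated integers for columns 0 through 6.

Answer: 4 4 4 6 6 4 2

Derivation:
Drop 1: T rot2 at col 1 lands with bottom-row=0; cleared 0 line(s) (total 0); column heights now [0 2 2 2 0 0 0], max=2
Drop 2: J rot2 at col 4 lands with bottom-row=0; cleared 0 line(s) (total 0); column heights now [0 2 2 2 2 2 2], max=2
Drop 3: J rot2 at col 0 lands with bottom-row=2; cleared 0 line(s) (total 0); column heights now [4 4 4 2 2 2 2], max=4
Drop 4: O rot2 at col 4 lands with bottom-row=2; cleared 0 line(s) (total 0); column heights now [4 4 4 2 4 4 2], max=4
Drop 5: O rot0 at col 3 lands with bottom-row=4; cleared 0 line(s) (total 0); column heights now [4 4 4 6 6 4 2], max=6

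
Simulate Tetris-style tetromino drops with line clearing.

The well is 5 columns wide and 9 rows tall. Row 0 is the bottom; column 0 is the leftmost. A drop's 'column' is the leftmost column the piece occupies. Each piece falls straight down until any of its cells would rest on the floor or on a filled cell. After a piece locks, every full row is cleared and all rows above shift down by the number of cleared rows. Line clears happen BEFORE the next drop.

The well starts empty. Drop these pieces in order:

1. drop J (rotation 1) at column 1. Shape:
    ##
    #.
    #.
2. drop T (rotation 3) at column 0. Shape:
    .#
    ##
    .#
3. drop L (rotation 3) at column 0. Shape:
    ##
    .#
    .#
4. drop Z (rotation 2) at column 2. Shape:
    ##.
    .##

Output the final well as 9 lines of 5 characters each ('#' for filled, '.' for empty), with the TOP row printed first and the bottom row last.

Answer: ##...
.#...
.#...
.#...
##...
.###.
.####
.#...
.#...

Derivation:
Drop 1: J rot1 at col 1 lands with bottom-row=0; cleared 0 line(s) (total 0); column heights now [0 3 3 0 0], max=3
Drop 2: T rot3 at col 0 lands with bottom-row=3; cleared 0 line(s) (total 0); column heights now [5 6 3 0 0], max=6
Drop 3: L rot3 at col 0 lands with bottom-row=6; cleared 0 line(s) (total 0); column heights now [9 9 3 0 0], max=9
Drop 4: Z rot2 at col 2 lands with bottom-row=2; cleared 0 line(s) (total 0); column heights now [9 9 4 4 3], max=9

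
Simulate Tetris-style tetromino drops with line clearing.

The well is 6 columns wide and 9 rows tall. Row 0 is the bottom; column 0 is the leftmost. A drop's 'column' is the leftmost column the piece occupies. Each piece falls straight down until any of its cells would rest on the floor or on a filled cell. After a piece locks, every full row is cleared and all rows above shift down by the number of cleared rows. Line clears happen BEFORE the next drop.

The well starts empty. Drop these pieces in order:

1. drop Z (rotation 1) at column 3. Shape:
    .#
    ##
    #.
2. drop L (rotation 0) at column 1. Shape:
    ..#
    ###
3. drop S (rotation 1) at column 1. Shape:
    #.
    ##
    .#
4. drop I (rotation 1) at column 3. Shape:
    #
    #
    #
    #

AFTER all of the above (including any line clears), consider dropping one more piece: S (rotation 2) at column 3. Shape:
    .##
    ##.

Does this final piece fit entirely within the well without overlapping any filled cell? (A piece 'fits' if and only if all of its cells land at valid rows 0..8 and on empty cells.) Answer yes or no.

Drop 1: Z rot1 at col 3 lands with bottom-row=0; cleared 0 line(s) (total 0); column heights now [0 0 0 2 3 0], max=3
Drop 2: L rot0 at col 1 lands with bottom-row=2; cleared 0 line(s) (total 0); column heights now [0 3 3 4 3 0], max=4
Drop 3: S rot1 at col 1 lands with bottom-row=3; cleared 0 line(s) (total 0); column heights now [0 6 5 4 3 0], max=6
Drop 4: I rot1 at col 3 lands with bottom-row=4; cleared 0 line(s) (total 0); column heights now [0 6 5 8 3 0], max=8
Test piece S rot2 at col 3 (width 3): heights before test = [0 6 5 8 3 0]; fits = False

Answer: no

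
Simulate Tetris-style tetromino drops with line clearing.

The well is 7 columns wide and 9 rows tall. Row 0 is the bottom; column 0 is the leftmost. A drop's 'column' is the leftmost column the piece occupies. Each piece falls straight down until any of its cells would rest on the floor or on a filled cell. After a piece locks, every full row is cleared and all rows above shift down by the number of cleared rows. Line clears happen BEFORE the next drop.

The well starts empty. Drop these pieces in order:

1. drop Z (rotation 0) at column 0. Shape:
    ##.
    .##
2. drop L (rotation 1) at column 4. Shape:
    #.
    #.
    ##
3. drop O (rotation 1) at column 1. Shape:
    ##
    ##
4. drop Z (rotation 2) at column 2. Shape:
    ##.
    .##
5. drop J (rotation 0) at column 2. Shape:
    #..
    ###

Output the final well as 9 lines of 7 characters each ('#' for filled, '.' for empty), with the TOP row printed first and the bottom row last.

Drop 1: Z rot0 at col 0 lands with bottom-row=0; cleared 0 line(s) (total 0); column heights now [2 2 1 0 0 0 0], max=2
Drop 2: L rot1 at col 4 lands with bottom-row=0; cleared 0 line(s) (total 0); column heights now [2 2 1 0 3 1 0], max=3
Drop 3: O rot1 at col 1 lands with bottom-row=2; cleared 0 line(s) (total 0); column heights now [2 4 4 0 3 1 0], max=4
Drop 4: Z rot2 at col 2 lands with bottom-row=3; cleared 0 line(s) (total 0); column heights now [2 4 5 5 4 1 0], max=5
Drop 5: J rot0 at col 2 lands with bottom-row=5; cleared 0 line(s) (total 0); column heights now [2 4 7 6 6 1 0], max=7

Answer: .......
.......
..#....
..###..
..##...
.####..
.##.#..
##..#..
.##.##.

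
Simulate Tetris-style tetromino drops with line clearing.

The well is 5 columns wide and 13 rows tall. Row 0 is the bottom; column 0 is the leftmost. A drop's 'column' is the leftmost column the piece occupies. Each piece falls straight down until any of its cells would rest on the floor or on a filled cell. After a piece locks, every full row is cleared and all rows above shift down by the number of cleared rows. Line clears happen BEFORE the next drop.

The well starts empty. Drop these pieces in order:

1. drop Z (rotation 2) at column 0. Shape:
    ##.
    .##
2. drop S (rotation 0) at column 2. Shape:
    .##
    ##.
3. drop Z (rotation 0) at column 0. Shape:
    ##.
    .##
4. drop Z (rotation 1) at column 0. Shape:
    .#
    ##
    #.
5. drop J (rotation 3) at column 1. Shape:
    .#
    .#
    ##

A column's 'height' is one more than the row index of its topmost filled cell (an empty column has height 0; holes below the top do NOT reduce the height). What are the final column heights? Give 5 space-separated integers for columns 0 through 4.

Answer: 6 8 10 3 3

Derivation:
Drop 1: Z rot2 at col 0 lands with bottom-row=0; cleared 0 line(s) (total 0); column heights now [2 2 1 0 0], max=2
Drop 2: S rot0 at col 2 lands with bottom-row=1; cleared 0 line(s) (total 0); column heights now [2 2 2 3 3], max=3
Drop 3: Z rot0 at col 0 lands with bottom-row=2; cleared 0 line(s) (total 0); column heights now [4 4 3 3 3], max=4
Drop 4: Z rot1 at col 0 lands with bottom-row=4; cleared 0 line(s) (total 0); column heights now [6 7 3 3 3], max=7
Drop 5: J rot3 at col 1 lands with bottom-row=7; cleared 0 line(s) (total 0); column heights now [6 8 10 3 3], max=10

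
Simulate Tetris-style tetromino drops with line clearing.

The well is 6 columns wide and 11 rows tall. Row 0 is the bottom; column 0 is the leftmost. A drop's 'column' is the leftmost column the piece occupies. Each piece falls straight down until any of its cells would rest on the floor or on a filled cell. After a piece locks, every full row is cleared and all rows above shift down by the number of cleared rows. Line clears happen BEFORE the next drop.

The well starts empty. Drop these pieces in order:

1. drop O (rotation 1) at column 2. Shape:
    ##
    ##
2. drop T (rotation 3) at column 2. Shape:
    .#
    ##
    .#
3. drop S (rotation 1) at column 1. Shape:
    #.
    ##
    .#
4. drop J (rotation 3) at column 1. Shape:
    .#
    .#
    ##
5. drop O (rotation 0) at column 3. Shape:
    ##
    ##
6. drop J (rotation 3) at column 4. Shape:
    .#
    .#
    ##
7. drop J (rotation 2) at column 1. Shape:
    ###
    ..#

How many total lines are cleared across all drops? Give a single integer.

Drop 1: O rot1 at col 2 lands with bottom-row=0; cleared 0 line(s) (total 0); column heights now [0 0 2 2 0 0], max=2
Drop 2: T rot3 at col 2 lands with bottom-row=2; cleared 0 line(s) (total 0); column heights now [0 0 4 5 0 0], max=5
Drop 3: S rot1 at col 1 lands with bottom-row=4; cleared 0 line(s) (total 0); column heights now [0 7 6 5 0 0], max=7
Drop 4: J rot3 at col 1 lands with bottom-row=7; cleared 0 line(s) (total 0); column heights now [0 8 10 5 0 0], max=10
Drop 5: O rot0 at col 3 lands with bottom-row=5; cleared 0 line(s) (total 0); column heights now [0 8 10 7 7 0], max=10
Drop 6: J rot3 at col 4 lands with bottom-row=7; cleared 0 line(s) (total 0); column heights now [0 8 10 7 8 10], max=10
Drop 7: J rot2 at col 1 lands with bottom-row=9; cleared 0 line(s) (total 0); column heights now [0 11 11 11 8 10], max=11

Answer: 0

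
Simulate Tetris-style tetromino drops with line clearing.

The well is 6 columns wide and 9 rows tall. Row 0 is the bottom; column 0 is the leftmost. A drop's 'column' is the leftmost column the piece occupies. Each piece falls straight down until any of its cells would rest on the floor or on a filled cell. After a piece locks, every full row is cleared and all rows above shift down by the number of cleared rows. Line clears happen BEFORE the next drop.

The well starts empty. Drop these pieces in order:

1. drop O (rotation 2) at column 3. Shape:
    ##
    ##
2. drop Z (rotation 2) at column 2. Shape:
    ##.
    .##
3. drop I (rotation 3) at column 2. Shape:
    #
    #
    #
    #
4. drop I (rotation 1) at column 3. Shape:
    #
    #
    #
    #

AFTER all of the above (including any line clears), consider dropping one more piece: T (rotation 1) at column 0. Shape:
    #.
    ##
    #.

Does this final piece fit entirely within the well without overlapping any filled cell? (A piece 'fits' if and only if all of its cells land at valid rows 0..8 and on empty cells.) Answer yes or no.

Answer: yes

Derivation:
Drop 1: O rot2 at col 3 lands with bottom-row=0; cleared 0 line(s) (total 0); column heights now [0 0 0 2 2 0], max=2
Drop 2: Z rot2 at col 2 lands with bottom-row=2; cleared 0 line(s) (total 0); column heights now [0 0 4 4 3 0], max=4
Drop 3: I rot3 at col 2 lands with bottom-row=4; cleared 0 line(s) (total 0); column heights now [0 0 8 4 3 0], max=8
Drop 4: I rot1 at col 3 lands with bottom-row=4; cleared 0 line(s) (total 0); column heights now [0 0 8 8 3 0], max=8
Test piece T rot1 at col 0 (width 2): heights before test = [0 0 8 8 3 0]; fits = True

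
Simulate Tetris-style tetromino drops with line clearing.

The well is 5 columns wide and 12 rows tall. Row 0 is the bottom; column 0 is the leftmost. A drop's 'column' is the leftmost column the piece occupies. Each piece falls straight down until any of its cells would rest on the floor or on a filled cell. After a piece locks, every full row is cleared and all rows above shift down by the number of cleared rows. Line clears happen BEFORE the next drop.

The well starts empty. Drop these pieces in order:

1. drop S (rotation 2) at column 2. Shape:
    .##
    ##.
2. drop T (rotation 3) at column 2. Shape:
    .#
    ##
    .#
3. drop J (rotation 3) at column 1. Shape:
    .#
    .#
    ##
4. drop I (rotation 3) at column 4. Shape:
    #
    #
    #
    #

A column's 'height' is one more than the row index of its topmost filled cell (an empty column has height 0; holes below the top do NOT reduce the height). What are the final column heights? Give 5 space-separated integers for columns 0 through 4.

Answer: 0 5 7 5 6

Derivation:
Drop 1: S rot2 at col 2 lands with bottom-row=0; cleared 0 line(s) (total 0); column heights now [0 0 1 2 2], max=2
Drop 2: T rot3 at col 2 lands with bottom-row=2; cleared 0 line(s) (total 0); column heights now [0 0 4 5 2], max=5
Drop 3: J rot3 at col 1 lands with bottom-row=4; cleared 0 line(s) (total 0); column heights now [0 5 7 5 2], max=7
Drop 4: I rot3 at col 4 lands with bottom-row=2; cleared 0 line(s) (total 0); column heights now [0 5 7 5 6], max=7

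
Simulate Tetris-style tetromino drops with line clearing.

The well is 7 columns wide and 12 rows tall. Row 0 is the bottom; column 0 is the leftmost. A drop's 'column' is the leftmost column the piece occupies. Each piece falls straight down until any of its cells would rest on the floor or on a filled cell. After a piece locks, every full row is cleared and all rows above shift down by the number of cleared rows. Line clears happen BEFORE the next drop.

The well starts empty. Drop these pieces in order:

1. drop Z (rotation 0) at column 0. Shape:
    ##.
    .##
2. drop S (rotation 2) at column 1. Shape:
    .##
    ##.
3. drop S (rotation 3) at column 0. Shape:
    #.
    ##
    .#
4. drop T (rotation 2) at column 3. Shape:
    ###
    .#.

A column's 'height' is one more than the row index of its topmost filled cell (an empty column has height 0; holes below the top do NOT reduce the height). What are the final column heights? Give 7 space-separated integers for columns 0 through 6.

Drop 1: Z rot0 at col 0 lands with bottom-row=0; cleared 0 line(s) (total 0); column heights now [2 2 1 0 0 0 0], max=2
Drop 2: S rot2 at col 1 lands with bottom-row=2; cleared 0 line(s) (total 0); column heights now [2 3 4 4 0 0 0], max=4
Drop 3: S rot3 at col 0 lands with bottom-row=3; cleared 0 line(s) (total 0); column heights now [6 5 4 4 0 0 0], max=6
Drop 4: T rot2 at col 3 lands with bottom-row=3; cleared 0 line(s) (total 0); column heights now [6 5 4 5 5 5 0], max=6

Answer: 6 5 4 5 5 5 0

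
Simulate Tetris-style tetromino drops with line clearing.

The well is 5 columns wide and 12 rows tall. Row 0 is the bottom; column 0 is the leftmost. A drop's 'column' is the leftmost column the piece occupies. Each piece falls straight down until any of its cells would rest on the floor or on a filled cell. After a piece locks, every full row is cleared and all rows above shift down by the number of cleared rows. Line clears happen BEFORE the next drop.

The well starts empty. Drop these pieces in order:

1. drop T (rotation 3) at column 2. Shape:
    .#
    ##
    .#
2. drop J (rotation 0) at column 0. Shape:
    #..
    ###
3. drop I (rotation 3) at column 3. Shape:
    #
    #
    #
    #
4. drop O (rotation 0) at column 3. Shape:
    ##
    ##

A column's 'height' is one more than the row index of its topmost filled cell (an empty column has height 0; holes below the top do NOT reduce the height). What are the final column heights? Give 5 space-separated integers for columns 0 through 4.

Answer: 4 3 3 9 9

Derivation:
Drop 1: T rot3 at col 2 lands with bottom-row=0; cleared 0 line(s) (total 0); column heights now [0 0 2 3 0], max=3
Drop 2: J rot0 at col 0 lands with bottom-row=2; cleared 0 line(s) (total 0); column heights now [4 3 3 3 0], max=4
Drop 3: I rot3 at col 3 lands with bottom-row=3; cleared 0 line(s) (total 0); column heights now [4 3 3 7 0], max=7
Drop 4: O rot0 at col 3 lands with bottom-row=7; cleared 0 line(s) (total 0); column heights now [4 3 3 9 9], max=9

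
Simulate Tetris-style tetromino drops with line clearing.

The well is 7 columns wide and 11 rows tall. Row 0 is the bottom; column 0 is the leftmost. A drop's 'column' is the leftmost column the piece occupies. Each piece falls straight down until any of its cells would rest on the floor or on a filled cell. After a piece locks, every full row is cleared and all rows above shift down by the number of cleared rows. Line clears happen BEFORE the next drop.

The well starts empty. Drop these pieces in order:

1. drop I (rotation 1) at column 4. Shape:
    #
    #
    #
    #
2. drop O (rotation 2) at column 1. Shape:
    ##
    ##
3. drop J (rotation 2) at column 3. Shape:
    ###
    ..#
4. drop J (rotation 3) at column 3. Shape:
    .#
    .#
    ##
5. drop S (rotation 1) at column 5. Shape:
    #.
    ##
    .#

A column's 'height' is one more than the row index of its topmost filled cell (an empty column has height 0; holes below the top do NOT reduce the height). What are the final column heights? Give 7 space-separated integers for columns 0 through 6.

Drop 1: I rot1 at col 4 lands with bottom-row=0; cleared 0 line(s) (total 0); column heights now [0 0 0 0 4 0 0], max=4
Drop 2: O rot2 at col 1 lands with bottom-row=0; cleared 0 line(s) (total 0); column heights now [0 2 2 0 4 0 0], max=4
Drop 3: J rot2 at col 3 lands with bottom-row=3; cleared 0 line(s) (total 0); column heights now [0 2 2 5 5 5 0], max=5
Drop 4: J rot3 at col 3 lands with bottom-row=5; cleared 0 line(s) (total 0); column heights now [0 2 2 6 8 5 0], max=8
Drop 5: S rot1 at col 5 lands with bottom-row=4; cleared 0 line(s) (total 0); column heights now [0 2 2 6 8 7 6], max=8

Answer: 0 2 2 6 8 7 6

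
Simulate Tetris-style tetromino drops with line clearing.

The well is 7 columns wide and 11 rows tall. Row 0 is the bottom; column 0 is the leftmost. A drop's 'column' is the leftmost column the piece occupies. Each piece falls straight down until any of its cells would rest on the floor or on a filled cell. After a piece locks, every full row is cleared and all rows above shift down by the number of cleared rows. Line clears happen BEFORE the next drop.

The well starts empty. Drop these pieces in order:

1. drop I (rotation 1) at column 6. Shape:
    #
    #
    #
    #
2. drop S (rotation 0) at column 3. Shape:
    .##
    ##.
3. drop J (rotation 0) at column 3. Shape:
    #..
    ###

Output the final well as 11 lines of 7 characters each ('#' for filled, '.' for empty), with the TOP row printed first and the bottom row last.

Answer: .......
.......
.......
.......
.......
.......
.......
...#..#
...####
....###
...##.#

Derivation:
Drop 1: I rot1 at col 6 lands with bottom-row=0; cleared 0 line(s) (total 0); column heights now [0 0 0 0 0 0 4], max=4
Drop 2: S rot0 at col 3 lands with bottom-row=0; cleared 0 line(s) (total 0); column heights now [0 0 0 1 2 2 4], max=4
Drop 3: J rot0 at col 3 lands with bottom-row=2; cleared 0 line(s) (total 0); column heights now [0 0 0 4 3 3 4], max=4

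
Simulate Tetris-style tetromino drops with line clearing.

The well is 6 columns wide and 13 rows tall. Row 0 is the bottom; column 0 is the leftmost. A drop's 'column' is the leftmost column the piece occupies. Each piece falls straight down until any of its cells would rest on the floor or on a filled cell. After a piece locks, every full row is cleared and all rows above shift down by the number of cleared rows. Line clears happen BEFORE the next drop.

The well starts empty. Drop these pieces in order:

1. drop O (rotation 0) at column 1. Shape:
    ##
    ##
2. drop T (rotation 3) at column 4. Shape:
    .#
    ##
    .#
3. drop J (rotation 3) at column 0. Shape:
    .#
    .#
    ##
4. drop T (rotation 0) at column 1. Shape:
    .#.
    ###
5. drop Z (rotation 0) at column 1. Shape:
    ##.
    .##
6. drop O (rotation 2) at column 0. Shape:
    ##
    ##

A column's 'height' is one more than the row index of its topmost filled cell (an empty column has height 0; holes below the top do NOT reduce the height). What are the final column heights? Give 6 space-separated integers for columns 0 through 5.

Drop 1: O rot0 at col 1 lands with bottom-row=0; cleared 0 line(s) (total 0); column heights now [0 2 2 0 0 0], max=2
Drop 2: T rot3 at col 4 lands with bottom-row=0; cleared 0 line(s) (total 0); column heights now [0 2 2 0 2 3], max=3
Drop 3: J rot3 at col 0 lands with bottom-row=2; cleared 0 line(s) (total 0); column heights now [3 5 2 0 2 3], max=5
Drop 4: T rot0 at col 1 lands with bottom-row=5; cleared 0 line(s) (total 0); column heights now [3 6 7 6 2 3], max=7
Drop 5: Z rot0 at col 1 lands with bottom-row=7; cleared 0 line(s) (total 0); column heights now [3 9 9 8 2 3], max=9
Drop 6: O rot2 at col 0 lands with bottom-row=9; cleared 0 line(s) (total 0); column heights now [11 11 9 8 2 3], max=11

Answer: 11 11 9 8 2 3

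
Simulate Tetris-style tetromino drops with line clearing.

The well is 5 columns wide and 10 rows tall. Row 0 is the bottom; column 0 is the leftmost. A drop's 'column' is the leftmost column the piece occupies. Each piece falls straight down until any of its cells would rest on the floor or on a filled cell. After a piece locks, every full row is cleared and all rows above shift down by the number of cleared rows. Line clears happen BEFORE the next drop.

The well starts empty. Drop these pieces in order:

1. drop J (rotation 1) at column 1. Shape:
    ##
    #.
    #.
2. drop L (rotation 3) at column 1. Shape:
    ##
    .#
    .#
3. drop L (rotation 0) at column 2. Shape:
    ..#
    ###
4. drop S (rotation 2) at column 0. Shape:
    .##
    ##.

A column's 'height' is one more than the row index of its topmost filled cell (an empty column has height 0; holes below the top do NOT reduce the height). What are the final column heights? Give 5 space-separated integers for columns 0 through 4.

Answer: 0 7 7 0 7

Derivation:
Drop 1: J rot1 at col 1 lands with bottom-row=0; cleared 0 line(s) (total 0); column heights now [0 3 3 0 0], max=3
Drop 2: L rot3 at col 1 lands with bottom-row=3; cleared 0 line(s) (total 0); column heights now [0 6 6 0 0], max=6
Drop 3: L rot0 at col 2 lands with bottom-row=6; cleared 0 line(s) (total 0); column heights now [0 6 7 7 8], max=8
Drop 4: S rot2 at col 0 lands with bottom-row=6; cleared 1 line(s) (total 1); column heights now [0 7 7 0 7], max=7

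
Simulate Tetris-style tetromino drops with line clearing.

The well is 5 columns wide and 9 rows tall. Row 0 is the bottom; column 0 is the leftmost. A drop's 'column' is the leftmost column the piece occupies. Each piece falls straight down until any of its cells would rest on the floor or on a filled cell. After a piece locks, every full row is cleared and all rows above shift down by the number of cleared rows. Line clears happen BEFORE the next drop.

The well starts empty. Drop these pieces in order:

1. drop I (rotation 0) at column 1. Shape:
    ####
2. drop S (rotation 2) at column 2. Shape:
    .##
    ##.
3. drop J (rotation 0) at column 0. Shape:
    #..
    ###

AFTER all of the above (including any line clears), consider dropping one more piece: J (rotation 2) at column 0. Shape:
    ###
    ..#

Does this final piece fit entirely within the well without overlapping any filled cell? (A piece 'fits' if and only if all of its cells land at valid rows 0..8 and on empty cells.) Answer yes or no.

Answer: yes

Derivation:
Drop 1: I rot0 at col 1 lands with bottom-row=0; cleared 0 line(s) (total 0); column heights now [0 1 1 1 1], max=1
Drop 2: S rot2 at col 2 lands with bottom-row=1; cleared 0 line(s) (total 0); column heights now [0 1 2 3 3], max=3
Drop 3: J rot0 at col 0 lands with bottom-row=2; cleared 1 line(s) (total 1); column heights now [3 1 2 2 1], max=3
Test piece J rot2 at col 0 (width 3): heights before test = [3 1 2 2 1]; fits = True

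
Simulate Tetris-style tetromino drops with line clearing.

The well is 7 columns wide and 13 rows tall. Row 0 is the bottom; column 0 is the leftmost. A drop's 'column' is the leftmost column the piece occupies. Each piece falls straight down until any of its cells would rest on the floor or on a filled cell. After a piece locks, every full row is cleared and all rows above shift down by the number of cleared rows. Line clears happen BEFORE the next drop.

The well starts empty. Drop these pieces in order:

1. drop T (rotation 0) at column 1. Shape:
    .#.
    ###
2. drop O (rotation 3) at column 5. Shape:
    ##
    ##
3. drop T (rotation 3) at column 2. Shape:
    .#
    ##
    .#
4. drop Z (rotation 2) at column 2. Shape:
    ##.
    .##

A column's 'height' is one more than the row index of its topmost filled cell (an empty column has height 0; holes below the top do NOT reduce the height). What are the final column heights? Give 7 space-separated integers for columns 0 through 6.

Drop 1: T rot0 at col 1 lands with bottom-row=0; cleared 0 line(s) (total 0); column heights now [0 1 2 1 0 0 0], max=2
Drop 2: O rot3 at col 5 lands with bottom-row=0; cleared 0 line(s) (total 0); column heights now [0 1 2 1 0 2 2], max=2
Drop 3: T rot3 at col 2 lands with bottom-row=1; cleared 0 line(s) (total 0); column heights now [0 1 3 4 0 2 2], max=4
Drop 4: Z rot2 at col 2 lands with bottom-row=4; cleared 0 line(s) (total 0); column heights now [0 1 6 6 5 2 2], max=6

Answer: 0 1 6 6 5 2 2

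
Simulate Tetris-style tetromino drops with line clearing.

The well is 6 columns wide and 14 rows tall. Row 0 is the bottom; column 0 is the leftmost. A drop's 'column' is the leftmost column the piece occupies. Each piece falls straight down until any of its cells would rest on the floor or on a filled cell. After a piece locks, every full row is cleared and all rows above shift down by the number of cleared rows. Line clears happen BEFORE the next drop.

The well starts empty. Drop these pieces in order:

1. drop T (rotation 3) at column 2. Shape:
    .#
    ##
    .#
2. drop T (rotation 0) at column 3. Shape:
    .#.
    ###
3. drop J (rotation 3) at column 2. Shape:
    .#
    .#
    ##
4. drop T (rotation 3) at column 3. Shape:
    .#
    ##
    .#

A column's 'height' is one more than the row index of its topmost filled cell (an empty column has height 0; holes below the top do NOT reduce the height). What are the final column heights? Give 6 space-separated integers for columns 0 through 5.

Drop 1: T rot3 at col 2 lands with bottom-row=0; cleared 0 line(s) (total 0); column heights now [0 0 2 3 0 0], max=3
Drop 2: T rot0 at col 3 lands with bottom-row=3; cleared 0 line(s) (total 0); column heights now [0 0 2 4 5 4], max=5
Drop 3: J rot3 at col 2 lands with bottom-row=4; cleared 0 line(s) (total 0); column heights now [0 0 5 7 5 4], max=7
Drop 4: T rot3 at col 3 lands with bottom-row=6; cleared 0 line(s) (total 0); column heights now [0 0 5 8 9 4], max=9

Answer: 0 0 5 8 9 4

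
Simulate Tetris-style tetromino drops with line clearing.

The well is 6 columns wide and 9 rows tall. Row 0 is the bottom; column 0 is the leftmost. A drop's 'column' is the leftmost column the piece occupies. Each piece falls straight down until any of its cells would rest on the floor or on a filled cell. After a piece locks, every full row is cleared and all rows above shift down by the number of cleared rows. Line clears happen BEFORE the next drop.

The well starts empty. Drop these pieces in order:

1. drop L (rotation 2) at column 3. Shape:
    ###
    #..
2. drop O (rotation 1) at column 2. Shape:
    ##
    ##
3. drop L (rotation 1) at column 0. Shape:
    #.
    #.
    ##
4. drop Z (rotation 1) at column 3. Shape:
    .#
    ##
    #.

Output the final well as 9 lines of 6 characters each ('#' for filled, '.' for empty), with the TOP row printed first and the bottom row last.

Answer: ......
......
....#.
...##.
...#..
..##..
#.##..
#..###
##.#..

Derivation:
Drop 1: L rot2 at col 3 lands with bottom-row=0; cleared 0 line(s) (total 0); column heights now [0 0 0 2 2 2], max=2
Drop 2: O rot1 at col 2 lands with bottom-row=2; cleared 0 line(s) (total 0); column heights now [0 0 4 4 2 2], max=4
Drop 3: L rot1 at col 0 lands with bottom-row=0; cleared 0 line(s) (total 0); column heights now [3 1 4 4 2 2], max=4
Drop 4: Z rot1 at col 3 lands with bottom-row=4; cleared 0 line(s) (total 0); column heights now [3 1 4 6 7 2], max=7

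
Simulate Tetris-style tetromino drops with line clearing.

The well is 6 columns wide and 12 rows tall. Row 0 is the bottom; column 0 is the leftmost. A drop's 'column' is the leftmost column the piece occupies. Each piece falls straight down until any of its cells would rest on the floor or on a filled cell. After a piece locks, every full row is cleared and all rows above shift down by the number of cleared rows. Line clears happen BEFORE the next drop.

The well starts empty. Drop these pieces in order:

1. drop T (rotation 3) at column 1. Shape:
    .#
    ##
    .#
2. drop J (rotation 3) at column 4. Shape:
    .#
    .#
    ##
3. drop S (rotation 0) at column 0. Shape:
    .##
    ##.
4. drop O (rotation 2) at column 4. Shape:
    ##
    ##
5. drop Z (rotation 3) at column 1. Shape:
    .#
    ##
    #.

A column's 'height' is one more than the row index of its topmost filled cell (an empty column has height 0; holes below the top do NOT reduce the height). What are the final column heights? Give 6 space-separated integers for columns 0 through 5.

Drop 1: T rot3 at col 1 lands with bottom-row=0; cleared 0 line(s) (total 0); column heights now [0 2 3 0 0 0], max=3
Drop 2: J rot3 at col 4 lands with bottom-row=0; cleared 0 line(s) (total 0); column heights now [0 2 3 0 1 3], max=3
Drop 3: S rot0 at col 0 lands with bottom-row=2; cleared 0 line(s) (total 0); column heights now [3 4 4 0 1 3], max=4
Drop 4: O rot2 at col 4 lands with bottom-row=3; cleared 0 line(s) (total 0); column heights now [3 4 4 0 5 5], max=5
Drop 5: Z rot3 at col 1 lands with bottom-row=4; cleared 0 line(s) (total 0); column heights now [3 6 7 0 5 5], max=7

Answer: 3 6 7 0 5 5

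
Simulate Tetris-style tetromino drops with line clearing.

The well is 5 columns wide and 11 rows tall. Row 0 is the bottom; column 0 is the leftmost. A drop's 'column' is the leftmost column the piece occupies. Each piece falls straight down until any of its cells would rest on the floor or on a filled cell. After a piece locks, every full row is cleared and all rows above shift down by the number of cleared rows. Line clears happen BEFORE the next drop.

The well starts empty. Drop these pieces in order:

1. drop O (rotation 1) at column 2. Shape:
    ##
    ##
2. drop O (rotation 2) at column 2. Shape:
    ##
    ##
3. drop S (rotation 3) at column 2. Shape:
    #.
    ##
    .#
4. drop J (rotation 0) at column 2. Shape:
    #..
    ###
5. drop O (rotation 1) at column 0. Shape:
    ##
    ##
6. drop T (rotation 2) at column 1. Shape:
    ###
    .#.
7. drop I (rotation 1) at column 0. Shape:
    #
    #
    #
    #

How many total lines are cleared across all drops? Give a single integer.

Answer: 0

Derivation:
Drop 1: O rot1 at col 2 lands with bottom-row=0; cleared 0 line(s) (total 0); column heights now [0 0 2 2 0], max=2
Drop 2: O rot2 at col 2 lands with bottom-row=2; cleared 0 line(s) (total 0); column heights now [0 0 4 4 0], max=4
Drop 3: S rot3 at col 2 lands with bottom-row=4; cleared 0 line(s) (total 0); column heights now [0 0 7 6 0], max=7
Drop 4: J rot0 at col 2 lands with bottom-row=7; cleared 0 line(s) (total 0); column heights now [0 0 9 8 8], max=9
Drop 5: O rot1 at col 0 lands with bottom-row=0; cleared 0 line(s) (total 0); column heights now [2 2 9 8 8], max=9
Drop 6: T rot2 at col 1 lands with bottom-row=9; cleared 0 line(s) (total 0); column heights now [2 11 11 11 8], max=11
Drop 7: I rot1 at col 0 lands with bottom-row=2; cleared 0 line(s) (total 0); column heights now [6 11 11 11 8], max=11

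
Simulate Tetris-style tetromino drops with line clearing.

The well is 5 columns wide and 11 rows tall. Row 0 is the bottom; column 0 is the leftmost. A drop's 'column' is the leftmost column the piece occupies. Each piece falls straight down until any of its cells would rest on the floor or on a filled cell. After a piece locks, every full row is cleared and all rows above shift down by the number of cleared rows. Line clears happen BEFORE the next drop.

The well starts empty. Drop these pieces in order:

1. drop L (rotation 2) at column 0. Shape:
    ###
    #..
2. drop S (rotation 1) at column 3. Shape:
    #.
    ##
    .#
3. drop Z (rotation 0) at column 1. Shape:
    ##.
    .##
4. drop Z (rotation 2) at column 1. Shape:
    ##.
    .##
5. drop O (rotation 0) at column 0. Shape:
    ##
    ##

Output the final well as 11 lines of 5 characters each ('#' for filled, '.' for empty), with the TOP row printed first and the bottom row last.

Answer: .....
.....
.....
##...
##...
.##..
..##.
.##..
..##.
...#.
#...#

Derivation:
Drop 1: L rot2 at col 0 lands with bottom-row=0; cleared 0 line(s) (total 0); column heights now [2 2 2 0 0], max=2
Drop 2: S rot1 at col 3 lands with bottom-row=0; cleared 1 line(s) (total 1); column heights now [1 0 0 2 1], max=2
Drop 3: Z rot0 at col 1 lands with bottom-row=2; cleared 0 line(s) (total 1); column heights now [1 4 4 3 1], max=4
Drop 4: Z rot2 at col 1 lands with bottom-row=4; cleared 0 line(s) (total 1); column heights now [1 6 6 5 1], max=6
Drop 5: O rot0 at col 0 lands with bottom-row=6; cleared 0 line(s) (total 1); column heights now [8 8 6 5 1], max=8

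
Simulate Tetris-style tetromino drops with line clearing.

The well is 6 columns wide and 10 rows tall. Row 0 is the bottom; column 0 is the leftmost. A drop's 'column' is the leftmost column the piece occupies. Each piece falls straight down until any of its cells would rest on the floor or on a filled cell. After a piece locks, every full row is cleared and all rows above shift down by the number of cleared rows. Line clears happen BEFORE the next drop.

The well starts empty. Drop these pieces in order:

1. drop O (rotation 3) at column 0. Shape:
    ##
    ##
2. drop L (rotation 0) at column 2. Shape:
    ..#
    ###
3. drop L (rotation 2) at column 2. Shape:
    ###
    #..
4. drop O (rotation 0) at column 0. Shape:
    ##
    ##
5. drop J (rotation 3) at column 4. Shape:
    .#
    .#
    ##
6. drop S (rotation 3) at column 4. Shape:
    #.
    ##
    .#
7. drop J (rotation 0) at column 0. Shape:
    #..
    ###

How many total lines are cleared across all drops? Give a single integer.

Drop 1: O rot3 at col 0 lands with bottom-row=0; cleared 0 line(s) (total 0); column heights now [2 2 0 0 0 0], max=2
Drop 2: L rot0 at col 2 lands with bottom-row=0; cleared 0 line(s) (total 0); column heights now [2 2 1 1 2 0], max=2
Drop 3: L rot2 at col 2 lands with bottom-row=1; cleared 0 line(s) (total 0); column heights now [2 2 3 3 3 0], max=3
Drop 4: O rot0 at col 0 lands with bottom-row=2; cleared 0 line(s) (total 0); column heights now [4 4 3 3 3 0], max=4
Drop 5: J rot3 at col 4 lands with bottom-row=3; cleared 0 line(s) (total 0); column heights now [4 4 3 3 4 6], max=6
Drop 6: S rot3 at col 4 lands with bottom-row=6; cleared 0 line(s) (total 0); column heights now [4 4 3 3 9 8], max=9
Drop 7: J rot0 at col 0 lands with bottom-row=4; cleared 0 line(s) (total 0); column heights now [6 5 5 3 9 8], max=9

Answer: 0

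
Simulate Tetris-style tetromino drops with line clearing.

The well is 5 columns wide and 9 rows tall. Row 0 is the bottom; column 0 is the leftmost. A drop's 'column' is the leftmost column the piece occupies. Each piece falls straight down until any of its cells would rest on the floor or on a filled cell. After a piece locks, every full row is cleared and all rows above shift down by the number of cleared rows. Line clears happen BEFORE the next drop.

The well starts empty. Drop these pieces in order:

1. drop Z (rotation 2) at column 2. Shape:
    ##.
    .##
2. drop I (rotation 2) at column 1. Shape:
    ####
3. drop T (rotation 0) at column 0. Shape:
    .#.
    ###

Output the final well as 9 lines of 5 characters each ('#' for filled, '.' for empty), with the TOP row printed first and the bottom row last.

Answer: .....
.....
.....
.....
.#...
###..
.####
..##.
...##

Derivation:
Drop 1: Z rot2 at col 2 lands with bottom-row=0; cleared 0 line(s) (total 0); column heights now [0 0 2 2 1], max=2
Drop 2: I rot2 at col 1 lands with bottom-row=2; cleared 0 line(s) (total 0); column heights now [0 3 3 3 3], max=3
Drop 3: T rot0 at col 0 lands with bottom-row=3; cleared 0 line(s) (total 0); column heights now [4 5 4 3 3], max=5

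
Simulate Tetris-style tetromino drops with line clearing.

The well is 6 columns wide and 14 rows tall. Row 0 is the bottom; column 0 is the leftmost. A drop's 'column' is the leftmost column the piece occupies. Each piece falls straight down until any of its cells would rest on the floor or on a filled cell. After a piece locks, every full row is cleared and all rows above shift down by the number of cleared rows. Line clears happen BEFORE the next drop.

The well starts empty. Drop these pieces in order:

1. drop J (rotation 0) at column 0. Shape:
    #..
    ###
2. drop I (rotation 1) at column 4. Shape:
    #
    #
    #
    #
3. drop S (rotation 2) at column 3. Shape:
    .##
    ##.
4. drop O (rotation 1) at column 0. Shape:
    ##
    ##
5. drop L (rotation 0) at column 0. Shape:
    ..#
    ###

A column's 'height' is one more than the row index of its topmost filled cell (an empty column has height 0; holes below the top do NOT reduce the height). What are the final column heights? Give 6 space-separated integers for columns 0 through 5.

Answer: 5 5 6 5 6 6

Derivation:
Drop 1: J rot0 at col 0 lands with bottom-row=0; cleared 0 line(s) (total 0); column heights now [2 1 1 0 0 0], max=2
Drop 2: I rot1 at col 4 lands with bottom-row=0; cleared 0 line(s) (total 0); column heights now [2 1 1 0 4 0], max=4
Drop 3: S rot2 at col 3 lands with bottom-row=4; cleared 0 line(s) (total 0); column heights now [2 1 1 5 6 6], max=6
Drop 4: O rot1 at col 0 lands with bottom-row=2; cleared 0 line(s) (total 0); column heights now [4 4 1 5 6 6], max=6
Drop 5: L rot0 at col 0 lands with bottom-row=4; cleared 0 line(s) (total 0); column heights now [5 5 6 5 6 6], max=6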